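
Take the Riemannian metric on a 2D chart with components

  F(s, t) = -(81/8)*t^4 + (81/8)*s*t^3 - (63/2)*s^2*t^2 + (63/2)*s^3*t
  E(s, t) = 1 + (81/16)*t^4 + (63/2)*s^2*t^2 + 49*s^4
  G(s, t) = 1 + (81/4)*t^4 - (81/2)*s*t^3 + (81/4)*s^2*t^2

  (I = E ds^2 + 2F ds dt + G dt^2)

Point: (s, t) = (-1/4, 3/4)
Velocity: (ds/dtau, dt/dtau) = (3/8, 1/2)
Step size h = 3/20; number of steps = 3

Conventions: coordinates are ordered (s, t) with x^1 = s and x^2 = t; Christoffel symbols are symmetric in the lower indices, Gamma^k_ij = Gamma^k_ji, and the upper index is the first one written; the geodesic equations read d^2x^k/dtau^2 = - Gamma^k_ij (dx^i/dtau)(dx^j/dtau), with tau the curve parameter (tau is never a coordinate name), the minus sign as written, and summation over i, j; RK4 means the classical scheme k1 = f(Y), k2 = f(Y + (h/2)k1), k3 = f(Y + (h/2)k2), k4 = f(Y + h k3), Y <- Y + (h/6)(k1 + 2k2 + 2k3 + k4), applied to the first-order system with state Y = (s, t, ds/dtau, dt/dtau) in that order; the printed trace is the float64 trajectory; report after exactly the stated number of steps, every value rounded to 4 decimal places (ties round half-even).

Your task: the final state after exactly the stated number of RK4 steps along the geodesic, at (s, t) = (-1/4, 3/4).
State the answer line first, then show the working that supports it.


Answer: s = -0.0723, t = 0.9566, ds/dtau = 0.4069, dt/dtau = 0.4333

f(Y) = (ds/dtau, dt/dtau, -Gamma^s_ij Y'^i Y'^j, -Gamma^t_ij Y'^i Y'^j) with the Gammas evaluated at the stage position; h = 0.150000; intermediate values shown to 6 dp
step 0: s = -0.2500, t = 0.7500, ds/dtau = 0.3750, dt/dtau = 0.5000
step 1:
  k1: at (s, t) = (-0.250000, 0.750000), (ds/dtau, dt/dtau) = (0.375000, 0.500000); Gamma_sss = -0.389826, Gamma_sst = 0.375904, Gamma_stt = -0.877110, Gamma_tss = 0.772500, Gamma_tst = -0.744911, Gamma_ttt = 1.738125; k1 = (0.375000, 0.500000, 0.133133, -0.263823)
  k2: at (s, t) = (-0.221875, 0.787500), (ds/dtau, dt/dtau) = (0.384985, 0.480213); Gamma_sss = -0.321286, Gamma_sst = 0.366537, Gamma_stt = -0.836345, Gamma_tss = 0.660496, Gamma_tst = -0.753524, Gamma_ttt = 1.719349; k2 = (0.384985, 0.480213, 0.104957, -0.215769)
  k3: at (s, t) = (-0.221126, 0.786016), (ds/dtau, dt/dtau) = (0.382872, 0.483817); Gamma_sss = -0.321306, Gamma_sst = 0.367108, Gamma_stt = -0.837494, Gamma_tss = 0.660711, Gamma_tst = -0.754896, Gamma_ttt = 1.722163; k3 = (0.382872, 0.483817, 0.107134, -0.220303)
  k4: at (s, t) = (-0.192569, 0.822573), (ds/dtau, dt/dtau) = (0.391070, 0.466955); Gamma_sss = -0.262592, Gamma_sst = 0.360540, Gamma_stt = -0.805485, Gamma_tss = 0.553720, Gamma_tst = -0.760260, Gamma_ttt = 1.698502; k4 = (0.391070, 0.466955, 0.084115, -0.177371)
  Y <- Y + (h/6)(k1 + 2k2 + 2k3 + k4): s = -0.1925, t = 0.8224, ds/dtau = 0.3910, dt/dtau = 0.4672
step 2:
  k1: at (s, t) = (-0.192455, 0.822375), (ds/dtau, dt/dtau) = (0.391036, 0.467167); Gamma_sss = -0.262559, Gamma_sst = 0.360621, Gamma_stt = -0.805635, Gamma_tss = 0.553669, Gamma_tst = -0.760457, Gamma_ttt = 1.698880; k1 = (0.391036, 0.467167, 0.084218, -0.177593)
  k2: at (s, t) = (-0.163128, 0.857413), (ds/dtau, dt/dtau) = (0.397352, 0.453847); Gamma_sss = -0.211295, Gamma_sst = 0.356974, Gamma_stt = -0.781863, Gamma_tss = 0.452080, Gamma_tst = -0.763769, Gamma_ttt = 1.672849; k2 = (0.397352, 0.453847, 0.065656, -0.140475)
  k3: at (s, t) = (-0.162654, 0.856414), (ds/dtau, dt/dtau) = (0.395960, 0.456631); Gamma_sss = -0.211166, Gamma_sst = 0.357378, Gamma_stt = -0.782631, Gamma_tss = 0.451838, Gamma_tst = -0.764691, Gamma_ttt = 1.674615; k3 = (0.395960, 0.456631, 0.067062, -0.143494)
  k4: at (s, t) = (-0.133061, 0.890870), (ds/dtau, dt/dtau) = (0.401095, 0.445642); Gamma_sss = -0.165487, Gamma_sst = 0.356132, Gamma_stt = -0.765456, Gamma_tss = 0.355720, Gamma_tst = -0.765517, Gamma_ttt = 1.645374; k4 = (0.401095, 0.445642, 0.051327, -0.110329)
  Y <- Y + (h/6)(k1 + 2k2 + 2k3 + k4): s = -0.1330, t = 0.8907, ds/dtau = 0.4011, dt/dtau = 0.4458
step 3:
  k1: at (s, t) = (-0.132987, 0.890720), (ds/dtau, dt/dtau) = (0.401060, 0.445770); Gamma_sss = -0.165452, Gamma_sst = 0.356197, Gamma_stt = -0.765576, Gamma_tss = 0.355645, Gamma_tst = -0.765658, Gamma_ttt = 1.645631; k1 = (0.401060, 0.445770, 0.051379, -0.110440)
  k2: at (s, t) = (-0.102907, 0.924152), (ds/dtau, dt/dtau) = (0.404914, 0.437487); Gamma_sss = -0.123794, Gamma_sst = 0.357341, Gamma_stt = -0.754474, Gamma_tss = 0.264938, Gamma_tst = -0.764763, Gamma_ttt = 1.614684; k2 = (0.404914, 0.437487, 0.038097, -0.081533)
  k3: at (s, t) = (-0.102618, 0.923531), (ds/dtau, dt/dtau) = (0.403918, 0.439655); Gamma_sss = -0.123627, Gamma_sst = 0.357623, Gamma_stt = -0.754984, Gamma_tss = 0.264565, Gamma_tst = -0.765324, Gamma_ttt = 1.615687; k3 = (0.403918, 0.439655, 0.039089, -0.083651)
  k4: at (s, t) = (-0.072399, 0.956668), (ds/dtau, dt/dtau) = (0.406924, 0.433222); Gamma_sss = -0.084911, Gamma_sst = 0.360644, Gamma_stt = -0.748581, Gamma_tss = 0.179476, Gamma_tst = -0.762291, Gamma_ttt = 1.582271; k4 = (0.406924, 0.433222, 0.027400, -0.057916)
  Y <- Y + (h/6)(k1 + 2k2 + 2k3 + k4): s = -0.0723, t = 0.9566, ds/dtau = 0.4069, dt/dtau = 0.4333


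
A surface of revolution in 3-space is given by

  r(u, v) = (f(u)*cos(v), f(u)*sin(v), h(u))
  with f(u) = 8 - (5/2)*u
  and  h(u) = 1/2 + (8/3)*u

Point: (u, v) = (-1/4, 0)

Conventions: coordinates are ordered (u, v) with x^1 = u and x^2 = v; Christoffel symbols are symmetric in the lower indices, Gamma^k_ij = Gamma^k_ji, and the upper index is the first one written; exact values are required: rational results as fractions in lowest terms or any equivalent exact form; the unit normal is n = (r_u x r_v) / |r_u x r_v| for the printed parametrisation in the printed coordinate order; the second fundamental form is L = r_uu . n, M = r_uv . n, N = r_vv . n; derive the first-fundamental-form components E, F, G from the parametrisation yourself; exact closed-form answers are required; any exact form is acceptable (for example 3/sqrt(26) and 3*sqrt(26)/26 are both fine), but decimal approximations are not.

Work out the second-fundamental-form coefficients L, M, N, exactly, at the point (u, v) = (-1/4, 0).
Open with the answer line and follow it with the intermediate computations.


Answer: L = 0, M = 0, N = 138*sqrt(481)/481

f = 69/8, f' = -5/2, f'' = 0, h' = 8/3, h'' = 0
E = 481/36, F = 0, G = 4761/64; answer radicand W^2 = 481/36
unnormalised second-form numerators: l = 0, m = 0, n = 23; L = l/sqrt(481/36), and similarly M = m/sqrt(W^2), N = n/sqrt(W^2)


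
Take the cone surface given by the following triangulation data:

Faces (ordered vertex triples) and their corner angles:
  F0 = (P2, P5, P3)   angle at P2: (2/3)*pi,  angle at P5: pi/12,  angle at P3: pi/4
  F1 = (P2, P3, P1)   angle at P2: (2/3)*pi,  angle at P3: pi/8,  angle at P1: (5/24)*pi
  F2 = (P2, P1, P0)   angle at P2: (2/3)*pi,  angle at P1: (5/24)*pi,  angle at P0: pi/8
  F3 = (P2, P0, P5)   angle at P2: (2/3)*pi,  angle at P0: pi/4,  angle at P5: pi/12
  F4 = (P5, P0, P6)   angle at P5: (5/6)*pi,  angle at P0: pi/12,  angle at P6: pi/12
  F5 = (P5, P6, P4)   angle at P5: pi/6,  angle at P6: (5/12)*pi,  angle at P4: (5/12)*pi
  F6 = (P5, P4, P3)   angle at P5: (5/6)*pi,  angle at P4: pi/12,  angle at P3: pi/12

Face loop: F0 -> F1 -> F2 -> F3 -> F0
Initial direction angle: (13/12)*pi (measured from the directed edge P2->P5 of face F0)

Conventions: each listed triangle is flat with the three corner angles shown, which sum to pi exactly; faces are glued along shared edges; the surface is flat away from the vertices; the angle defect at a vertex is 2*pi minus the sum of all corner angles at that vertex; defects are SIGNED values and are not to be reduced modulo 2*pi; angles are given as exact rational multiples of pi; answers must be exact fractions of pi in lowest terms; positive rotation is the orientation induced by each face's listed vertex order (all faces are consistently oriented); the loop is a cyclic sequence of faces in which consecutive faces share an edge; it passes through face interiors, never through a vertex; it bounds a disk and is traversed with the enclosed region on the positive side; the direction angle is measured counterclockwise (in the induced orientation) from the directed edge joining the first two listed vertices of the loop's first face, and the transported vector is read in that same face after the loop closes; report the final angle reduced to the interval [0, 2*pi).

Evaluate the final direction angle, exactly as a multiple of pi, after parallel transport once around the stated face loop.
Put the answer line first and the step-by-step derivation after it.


Answer: final direction angle = (5/12)*pi

enclosed vertex P2: corner angles sum to (8/3)*pi, defect = 2*pi - (8/3)*pi = (-2/3)*pi
adding the enclosed defects to the starting angle (mod 2*pi, induced orientation) gives the holonomy
final angle = (13/12)*pi - (2/3)*pi = (5/12)*pi (mod 2*pi)


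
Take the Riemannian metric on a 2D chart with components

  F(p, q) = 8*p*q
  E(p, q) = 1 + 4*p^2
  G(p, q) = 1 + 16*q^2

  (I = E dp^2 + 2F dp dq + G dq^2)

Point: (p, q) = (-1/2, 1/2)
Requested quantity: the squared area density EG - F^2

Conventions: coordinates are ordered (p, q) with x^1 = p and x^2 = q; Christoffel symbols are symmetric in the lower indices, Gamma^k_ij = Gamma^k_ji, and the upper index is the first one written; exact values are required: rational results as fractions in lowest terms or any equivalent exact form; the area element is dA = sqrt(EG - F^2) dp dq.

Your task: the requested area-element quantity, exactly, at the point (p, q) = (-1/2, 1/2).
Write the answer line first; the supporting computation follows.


Answer: EG - F^2 = 6

E = 2, F = -2, G = 5; EG - F^2 = 6


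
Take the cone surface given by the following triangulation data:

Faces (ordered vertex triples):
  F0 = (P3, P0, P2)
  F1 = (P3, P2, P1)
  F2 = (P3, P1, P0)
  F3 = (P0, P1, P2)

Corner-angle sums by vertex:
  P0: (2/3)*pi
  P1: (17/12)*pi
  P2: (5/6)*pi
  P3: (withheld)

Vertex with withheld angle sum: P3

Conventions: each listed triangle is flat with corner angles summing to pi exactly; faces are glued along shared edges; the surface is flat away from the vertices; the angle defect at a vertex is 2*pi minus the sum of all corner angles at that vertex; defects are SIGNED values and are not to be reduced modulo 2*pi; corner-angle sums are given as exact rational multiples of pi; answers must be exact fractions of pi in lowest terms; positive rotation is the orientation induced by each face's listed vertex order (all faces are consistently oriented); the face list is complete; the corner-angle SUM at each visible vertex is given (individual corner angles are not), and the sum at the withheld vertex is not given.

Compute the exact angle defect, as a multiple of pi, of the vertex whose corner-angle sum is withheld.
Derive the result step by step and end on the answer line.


V = 4, E = 6, F = 4; chi = V - E + F = 2
Gauss-Bonnet: total defect = 2*pi*chi = 4*pi; visible defects sum to (37/12)*pi

Answer: defect(P3) = (11/12)*pi


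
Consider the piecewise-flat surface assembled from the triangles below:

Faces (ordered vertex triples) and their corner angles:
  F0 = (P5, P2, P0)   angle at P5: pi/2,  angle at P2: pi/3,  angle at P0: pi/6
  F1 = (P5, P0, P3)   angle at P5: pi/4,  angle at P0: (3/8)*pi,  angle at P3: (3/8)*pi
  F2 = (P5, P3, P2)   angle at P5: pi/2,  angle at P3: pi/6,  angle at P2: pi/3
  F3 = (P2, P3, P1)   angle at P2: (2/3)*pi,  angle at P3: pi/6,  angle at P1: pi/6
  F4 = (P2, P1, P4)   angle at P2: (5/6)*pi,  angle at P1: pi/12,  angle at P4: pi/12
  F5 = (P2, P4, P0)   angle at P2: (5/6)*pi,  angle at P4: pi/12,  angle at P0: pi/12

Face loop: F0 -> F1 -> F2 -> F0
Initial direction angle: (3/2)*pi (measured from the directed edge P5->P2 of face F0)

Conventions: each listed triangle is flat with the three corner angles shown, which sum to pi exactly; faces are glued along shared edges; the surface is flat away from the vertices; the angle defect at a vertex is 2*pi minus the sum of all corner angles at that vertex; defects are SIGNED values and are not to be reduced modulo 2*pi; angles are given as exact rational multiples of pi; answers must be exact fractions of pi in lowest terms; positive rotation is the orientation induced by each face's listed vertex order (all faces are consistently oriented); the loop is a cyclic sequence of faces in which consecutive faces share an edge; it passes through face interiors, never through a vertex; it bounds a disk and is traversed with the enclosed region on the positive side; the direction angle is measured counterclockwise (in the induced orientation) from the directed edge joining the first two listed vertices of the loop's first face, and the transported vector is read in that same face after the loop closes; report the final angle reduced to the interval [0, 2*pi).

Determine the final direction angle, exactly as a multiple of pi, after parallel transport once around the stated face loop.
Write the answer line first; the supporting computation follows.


Answer: final direction angle = pi/4

enclosed vertex P5: corner angles sum to (5/4)*pi, defect = 2*pi - (5/4)*pi = (3/4)*pi
summing the enclosed defects onto the initial angle, mod 2*pi in the induced orientation:
final angle = (3/2)*pi + (3/4)*pi = pi/4 (mod 2*pi)


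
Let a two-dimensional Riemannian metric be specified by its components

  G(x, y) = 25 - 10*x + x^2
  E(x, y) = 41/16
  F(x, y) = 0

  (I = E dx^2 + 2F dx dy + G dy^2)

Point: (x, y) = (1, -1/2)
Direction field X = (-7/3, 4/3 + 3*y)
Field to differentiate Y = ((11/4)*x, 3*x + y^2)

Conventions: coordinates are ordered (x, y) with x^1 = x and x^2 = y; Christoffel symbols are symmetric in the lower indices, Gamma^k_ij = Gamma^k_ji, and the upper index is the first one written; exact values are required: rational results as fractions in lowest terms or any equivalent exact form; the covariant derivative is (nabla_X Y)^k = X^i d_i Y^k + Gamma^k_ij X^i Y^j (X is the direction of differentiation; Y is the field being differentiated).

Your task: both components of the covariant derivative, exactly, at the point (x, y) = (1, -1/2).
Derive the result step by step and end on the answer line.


E = 41/16, F = 0, G = 16 at the point
E_x = 0, E_y = 0, F_x = 0, F_y = 0, G_x = -8, G_y = 0
EG - F^2 = 41;  g^inv = (1/41) * [[16, 0], [0, 41/16]]
first-kind symbols [ij,l] = (1/2)(d_i g_jl + d_j g_il - d_l g_ij): [xx,x] = E_x/2 = 0, [xx,y] = F_x - E_y/2 = 0, [xy,x] = E_y/2 = 0, [xy,y] = G_x/2 = -4, [yy,x] = F_y - G_x/2 = 4, [yy,y] = G_y/2 = 0
Gamma^x_ij = (G*[ij,x] - F*[ij,y])/(EG - F^2), Gamma^y_ij = (E*[ij,y] - F*[ij,x])/(EG - F^2)
Gamma_xxx = 0, Gamma_xxy = 0, Gamma_xyy = 64/41, Gamma_yxx = 0, Gamma_yxy = -1/4, Gamma_yyy = 0
X = (-7/3, -1/6), Y = (11/4, 13/4) at the point

Answer: (nabla_X Y)^x = -1191/164, (nabla_X Y)^y = -463/96


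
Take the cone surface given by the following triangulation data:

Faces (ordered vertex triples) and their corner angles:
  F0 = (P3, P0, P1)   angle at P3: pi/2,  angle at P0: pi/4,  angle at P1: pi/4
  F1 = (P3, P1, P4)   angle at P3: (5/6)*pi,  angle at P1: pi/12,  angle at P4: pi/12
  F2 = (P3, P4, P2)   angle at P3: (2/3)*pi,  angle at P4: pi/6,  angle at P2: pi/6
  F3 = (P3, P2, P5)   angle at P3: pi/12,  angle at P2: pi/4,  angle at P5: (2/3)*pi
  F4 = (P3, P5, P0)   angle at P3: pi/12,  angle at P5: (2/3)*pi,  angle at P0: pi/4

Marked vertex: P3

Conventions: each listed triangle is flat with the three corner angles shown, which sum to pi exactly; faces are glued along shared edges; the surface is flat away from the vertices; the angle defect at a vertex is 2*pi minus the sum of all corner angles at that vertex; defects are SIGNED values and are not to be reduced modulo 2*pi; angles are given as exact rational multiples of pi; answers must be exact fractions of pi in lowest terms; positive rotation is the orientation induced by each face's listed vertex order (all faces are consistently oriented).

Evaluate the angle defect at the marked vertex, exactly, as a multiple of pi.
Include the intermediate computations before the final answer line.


Sum of corner angles at P3: (13/6)*pi
defect = 2*pi - (13/6)*pi

Answer: defect(P3) = -pi/6


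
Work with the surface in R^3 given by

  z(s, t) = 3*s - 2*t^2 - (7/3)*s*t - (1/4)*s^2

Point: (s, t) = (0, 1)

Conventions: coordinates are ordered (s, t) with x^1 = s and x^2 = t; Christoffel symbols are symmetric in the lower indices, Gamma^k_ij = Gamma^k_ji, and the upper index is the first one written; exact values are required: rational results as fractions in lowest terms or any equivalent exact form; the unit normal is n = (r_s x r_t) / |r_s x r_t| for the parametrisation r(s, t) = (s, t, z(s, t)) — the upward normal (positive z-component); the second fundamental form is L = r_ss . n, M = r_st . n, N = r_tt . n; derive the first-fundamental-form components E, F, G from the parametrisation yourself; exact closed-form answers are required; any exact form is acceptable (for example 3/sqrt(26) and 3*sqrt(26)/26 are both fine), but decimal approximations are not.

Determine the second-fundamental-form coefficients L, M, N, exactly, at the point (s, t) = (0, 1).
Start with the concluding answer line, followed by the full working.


Answer: L = -3*sqrt(157)/314, M = -7*sqrt(157)/157, N = -12*sqrt(157)/157

z_s = 2/3, z_t = -4, z_ss = -1/2, z_st = -7/3, z_tt = -4
E = 13/9, F = -8/3, G = 17; answer radicand W^2 = 157/9
unnormalised second-form numerators: l = -1/2, m = -7/3, n = -4; L = l/sqrt(157/9), and similarly M = m/sqrt(W^2), N = n/sqrt(W^2)


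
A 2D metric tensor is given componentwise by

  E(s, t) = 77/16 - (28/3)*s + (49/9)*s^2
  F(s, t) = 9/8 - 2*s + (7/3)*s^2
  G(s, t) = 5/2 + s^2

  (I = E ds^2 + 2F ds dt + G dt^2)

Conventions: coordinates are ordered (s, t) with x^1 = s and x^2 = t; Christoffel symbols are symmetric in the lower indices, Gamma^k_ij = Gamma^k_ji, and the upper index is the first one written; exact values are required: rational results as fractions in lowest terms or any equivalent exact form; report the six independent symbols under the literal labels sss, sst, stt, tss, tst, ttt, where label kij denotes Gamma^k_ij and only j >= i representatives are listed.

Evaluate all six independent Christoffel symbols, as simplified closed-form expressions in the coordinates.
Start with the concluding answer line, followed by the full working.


Answer: Gamma_sss = (-3136*s^3 + 5376*s^2 + 2512*s - 5424)/(5284*s^2 - 10848*s + 6201), Gamma_sst = (-1344*s^3 + 1152*s^2 - 648*s)/(5284*s^2 - 10848*s + 6201), Gamma_stt = (-576*s^3 - 1440*s)/(5284*s^2 - 10848*s + 6201), Gamma_tss = (21952*s^3 - 56448*s^2 + 44352*s - 7560)/(15852*s^2 - 32544*s + 18603), Gamma_tst = (3136*s^3 - 5376*s^2 + 2772*s)/(5284*s^2 - 10848*s + 6201), Gamma_ttt = (1344*s^3 - 1152*s^2 + 648*s)/(5284*s^2 - 10848*s + 6201)

E = 77/16 - (28/3)*s + (49/9)*s^2; F = 9/8 - 2*s + (7/3)*s^2; G = 5/2 + s^2
Gamma^k_ij = (1/2) g^{kl} (d_i g_jl + d_j g_il - d_l g_ij), with g^inv = (1/(EG-F^2)) [[G, -F], [-F, E]]
first partials: E_s = -28/3 + (98/9)*s, E_t = 0, F_s = -2 + (14/3)*s, F_t = 0, G_s = 2*s, G_t = 0
D = EG - F^2 = 689/64 - (113/6)*s + (1321/144)*s^2
expanded: Gamma^s_ss = (G E_s - 2F F_s + F E_t)/(2D), Gamma^s_st = (G E_t - F G_s)/(2D), Gamma^s_tt = (2G F_t - G G_s - F G_t)/(2D), Gamma^t_ss = (2E F_s - E E_t - F E_s)/(2D), Gamma^t_st = (E G_s - F E_t)/(2D), Gamma^t_tt = (E G_t - 2F F_t + F G_s)/(2D); substitute and cancel common factors


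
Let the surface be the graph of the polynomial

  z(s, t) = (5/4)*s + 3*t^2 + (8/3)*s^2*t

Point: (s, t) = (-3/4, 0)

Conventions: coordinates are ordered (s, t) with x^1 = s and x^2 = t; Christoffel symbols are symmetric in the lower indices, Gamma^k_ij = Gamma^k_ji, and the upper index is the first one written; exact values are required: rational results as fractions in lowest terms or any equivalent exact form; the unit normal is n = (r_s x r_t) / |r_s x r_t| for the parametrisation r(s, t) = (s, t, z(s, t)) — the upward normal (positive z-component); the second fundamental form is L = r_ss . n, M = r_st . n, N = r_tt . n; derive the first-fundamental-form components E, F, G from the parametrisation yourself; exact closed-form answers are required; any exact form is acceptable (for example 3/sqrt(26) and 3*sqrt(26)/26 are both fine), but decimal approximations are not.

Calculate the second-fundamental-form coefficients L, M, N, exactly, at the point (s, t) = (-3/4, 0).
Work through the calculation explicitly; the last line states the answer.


z_s = 5/4, z_t = 3/2, z_ss = 0, z_st = -4, z_tt = 6
E = 41/16, F = 15/8, G = 13/4; answer radicand W^2 = 77/16
unnormalised second-form numerators: l = 0, m = -4, n = 6; L = l/sqrt(77/16), and similarly M = m/sqrt(W^2), N = n/sqrt(W^2)

Answer: L = 0, M = -16*sqrt(77)/77, N = 24*sqrt(77)/77


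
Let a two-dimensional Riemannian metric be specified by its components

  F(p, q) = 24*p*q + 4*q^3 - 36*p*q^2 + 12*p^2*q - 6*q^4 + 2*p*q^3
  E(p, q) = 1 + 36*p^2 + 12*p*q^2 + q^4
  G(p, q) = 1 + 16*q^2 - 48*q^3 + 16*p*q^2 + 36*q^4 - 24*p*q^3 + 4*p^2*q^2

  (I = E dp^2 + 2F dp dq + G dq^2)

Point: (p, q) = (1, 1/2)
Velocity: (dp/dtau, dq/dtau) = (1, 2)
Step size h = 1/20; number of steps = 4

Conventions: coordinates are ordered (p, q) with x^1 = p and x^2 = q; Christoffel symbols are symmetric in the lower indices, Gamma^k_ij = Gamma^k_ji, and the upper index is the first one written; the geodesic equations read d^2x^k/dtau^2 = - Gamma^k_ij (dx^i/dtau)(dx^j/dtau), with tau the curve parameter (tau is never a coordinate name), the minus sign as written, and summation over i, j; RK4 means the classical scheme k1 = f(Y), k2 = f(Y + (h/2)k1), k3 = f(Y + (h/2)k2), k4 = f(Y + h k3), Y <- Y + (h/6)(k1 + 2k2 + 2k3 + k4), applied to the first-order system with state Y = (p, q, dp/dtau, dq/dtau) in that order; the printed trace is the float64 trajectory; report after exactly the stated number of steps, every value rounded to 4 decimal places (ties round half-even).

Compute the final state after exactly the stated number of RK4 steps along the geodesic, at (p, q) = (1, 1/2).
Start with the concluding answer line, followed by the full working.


Answer: p = 1.1875, q = 0.8971, dp/dtau = 0.9447, dq/dtau = 1.9850

f(Y) = (dp/dtau, dq/dtau, -Gamma^p_ij Y'^i Y'^j, -Gamma^q_ij Y'^i Y'^j) with the Gammas evaluated at the stage position; h = 0.050000; intermediate values shown to 6 dp
step 0: p = 1.0000, q = 0.5000, dp/dtau = 1.0000, dq/dtau = 2.0000
step 1:
  k1: at (p, q) = (1.000000, 0.500000), (dp/dtau, dq/dtau) = (1.000000, 2.000000); Gamma_ppp = 0.886263, Gamma_ppq = 0.147710, Gamma_pqq = 0.000000, Gamma_qpp = 0.212703, Gamma_qpq = 0.035451, Gamma_qqq = 0.000000; k1 = (1.000000, 2.000000, -1.477105, -0.354505)
  k2: at (p, q) = (1.025000, 0.550000), (dp/dtau, dq/dtau) = (0.963072, 1.991137); Gamma_ppp = 0.861819, Gamma_ppq = 0.158000, Gamma_pqq = -0.079000, Gamma_qpp = 0.202015, Gamma_qpq = 0.037036, Gamma_qqq = -0.018518; k2 = (0.963072, 1.991137, -1.092104, -0.255995)
  k3: at (p, q) = (1.024077, 0.549778), (dp/dtau, dq/dtau) = (0.972697, 1.993600); Gamma_ppp = 0.862531, Gamma_ppq = 0.158067, Gamma_pqq = -0.078949, Gamma_qpp = 0.202244, Gamma_qpq = 0.037063, Gamma_qqq = -0.018512; k3 = (0.972697, 1.993600, -1.115336, -0.261521)
  k4: at (p, q) = (1.048635, 0.599680), (dp/dtau, dq/dtau) = (0.944233, 1.986924); Gamma_ppp = 0.840399, Gamma_ppq = 0.167990, Gamma_pqq = -0.153918, Gamma_qpp = 0.189361, Gamma_qpq = 0.037852, Gamma_qqq = -0.034681; k4 = (0.944233, 1.986924, -0.771973, -0.173943)
  Y <- Y + (h/6)(k1 + 2k2 + 2k3 + k4): p = 1.0485, q = 0.5996, dp/dtau = 0.9445, dq/dtau = 1.9870
step 2:
  k1: at (p, q) = (1.048465, 0.599637), (dp/dtau, dq/dtau) = (0.944467, 1.986971); Gamma_ppp = 0.840525, Gamma_ppq = 0.168003, Gamma_pqq = -0.153916, Gamma_qpp = 0.189400, Gamma_qpq = 0.037857, Gamma_qqq = -0.034683; k1 = (0.944467, 1.986971, -0.772655, -0.174106)
  k2: at (p, q) = (1.072076, 0.649311), (dp/dtau, dq/dtau) = (0.925151, 1.982618); Gamma_ppp = 0.820693, Gamma_ppq = 0.177628, Gamma_pqq = -0.225359, Gamma_qpp = 0.174798, Gamma_qpq = 0.037833, Gamma_qqq = -0.047999; k2 = (0.925151, 1.982618, -0.468216, -0.099725)
  k3: at (p, q) = (1.071594, 0.649202), (dp/dtau, dq/dtau) = (0.932762, 1.984478); Gamma_ppp = 0.821033, Gamma_ppq = 0.177672, Gamma_pqq = -0.225406, Gamma_qpp = 0.174895, Gamma_qpq = 0.037847, Gamma_qqq = -0.048016; k3 = (0.932762, 1.984478, -0.484409, -0.103188)
  k4: at (p, q) = (1.095103, 0.698861), (dp/dtau, dq/dtau) = (0.920247, 1.981812); Gamma_ppp = 0.802501, Gamma_ppq = 0.186945, Gamma_pqq = -0.293732, Gamma_qpp = 0.158664, Gamma_qpq = 0.036961, Gamma_qqq = -0.058074; k4 = (0.920247, 1.981812, -0.207833, -0.041091)
  Y <- Y + (h/6)(k1 + 2k2 + 2k3 + k4): p = 1.0950, q = 0.6988, dp/dtau = 0.9204, dq/dtau = 1.9818
step 3:
  k1: at (p, q) = (1.094969, 0.698828), (dp/dtau, dq/dtau) = (0.920419, 1.981796); Gamma_ppp = 0.802592, Gamma_ppq = 0.186958, Gamma_pqq = -0.293748, Gamma_qpp = 0.158688, Gamma_qpq = 0.036965, Gamma_qqq = -0.058080; k1 = (0.920419, 1.981796, -0.208285, -0.041182)
  k2: at (p, q) = (1.117980, 0.748373), (dp/dtau, dq/dtau) = (0.915212, 1.980766); Gamma_ppp = 0.785302, Gamma_ppq = 0.195900, Gamma_pqq = -0.359212, Gamma_qpp = 0.141162, Gamma_qpq = 0.035214, Gamma_qqq = -0.064570; k2 = (0.915212, 1.980766, 0.041305, 0.007425)
  k3: at (p, q) = (1.117850, 0.748347), (dp/dtau, dq/dtau) = (0.921452, 1.981981); Gamma_ppp = 0.785387, Gamma_ppq = 0.195914, Gamma_pqq = -0.359245, Gamma_qpp = 0.141180, Gamma_qpq = 0.035217, Gamma_qqq = -0.064577; k3 = (0.921452, 1.981981, 0.028757, 0.005169)
  k4: at (p, q) = (1.141042, 0.797927), (dp/dtau, dq/dtau) = (0.921857, 1.982054); Gamma_ppp = 0.768578, Gamma_ppq = 0.204423, Gamma_pqq = -0.421827, Gamma_qpp = 0.122484, Gamma_qpq = 0.032578, Gamma_qqq = -0.067224; k4 = (0.921857, 1.982054, 0.256978, 0.040953)
  Y <- Y + (h/6)(k1 + 2k2 + 2k3 + k4): p = 1.1409, q = 0.7979, dp/dtau = 0.9220, dq/dtau = 1.9820
step 4:
  k1: at (p, q) = (1.140933, 0.797906), (dp/dtau, dq/dtau) = (0.921993, 1.982004); Gamma_ppp = 0.768646, Gamma_ppq = 0.204436, Gamma_pqq = -0.421860, Gamma_qpp = 0.122496, Gamma_qpq = 0.032580, Gamma_qqq = -0.067230; k1 = (0.921993, 1.982004, 0.256635, 0.040899)
  k2: at (p, q) = (1.163982, 0.847456), (dp/dtau, dq/dtau) = (0.928409, 1.983026); Gamma_ppp = 0.752254, Gamma_ppq = 0.212501, Gamma_pqq = -0.481631, Gamma_qpp = 0.102902, Gamma_qpq = 0.029068, Gamma_qqq = -0.065883; k2 = (0.928409, 1.983026, 0.463113, 0.063350)
  k3: at (p, q) = (1.164143, 0.847482), (dp/dtau, dq/dtau) = (0.933570, 1.983588); Gamma_ppp = 0.752158, Gamma_ppq = 0.212480, Gamma_pqq = -0.481568, Gamma_qpp = 0.102893, Gamma_qpq = 0.029067, Gamma_qqq = -0.065877; k3 = (0.933570, 1.983588, 0.452293, 0.061872)
  k4: at (p, q) = (1.187611, 0.897085), (dp/dtau, dq/dtau) = (0.944607, 1.985097); Gamma_ppp = 0.735607, Gamma_ppq = 0.219967, Gamma_pqq = -0.538195, Gamma_qpp = 0.082605, Gamma_qpq = 0.024701, Gamma_qqq = -0.060436; k4 = (0.944607, 1.985097, 0.639509, 0.071814)
  Y <- Y + (h/6)(k1 + 2k2 + 2k3 + k4): p = 1.1875, q = 0.8971, dp/dtau = 0.9447, dq/dtau = 1.9850


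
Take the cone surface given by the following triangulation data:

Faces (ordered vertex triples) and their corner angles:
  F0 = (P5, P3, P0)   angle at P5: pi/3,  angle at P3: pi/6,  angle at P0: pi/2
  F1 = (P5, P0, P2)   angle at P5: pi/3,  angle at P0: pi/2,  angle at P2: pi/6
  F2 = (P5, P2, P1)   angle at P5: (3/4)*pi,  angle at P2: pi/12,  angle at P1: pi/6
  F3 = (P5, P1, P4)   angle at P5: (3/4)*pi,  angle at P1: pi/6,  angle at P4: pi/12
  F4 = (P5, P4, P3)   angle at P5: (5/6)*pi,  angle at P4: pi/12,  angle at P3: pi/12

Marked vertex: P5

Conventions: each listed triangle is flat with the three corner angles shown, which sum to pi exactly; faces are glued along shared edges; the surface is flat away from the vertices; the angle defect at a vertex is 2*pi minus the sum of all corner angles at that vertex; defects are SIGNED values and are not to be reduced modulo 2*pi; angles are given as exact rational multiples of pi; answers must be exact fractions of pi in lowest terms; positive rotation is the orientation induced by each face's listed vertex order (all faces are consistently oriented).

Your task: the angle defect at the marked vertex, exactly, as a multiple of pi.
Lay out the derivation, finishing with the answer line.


Sum of corner angles at P5: 3*pi
defect = 2*pi - 3*pi

Answer: defect(P5) = -pi


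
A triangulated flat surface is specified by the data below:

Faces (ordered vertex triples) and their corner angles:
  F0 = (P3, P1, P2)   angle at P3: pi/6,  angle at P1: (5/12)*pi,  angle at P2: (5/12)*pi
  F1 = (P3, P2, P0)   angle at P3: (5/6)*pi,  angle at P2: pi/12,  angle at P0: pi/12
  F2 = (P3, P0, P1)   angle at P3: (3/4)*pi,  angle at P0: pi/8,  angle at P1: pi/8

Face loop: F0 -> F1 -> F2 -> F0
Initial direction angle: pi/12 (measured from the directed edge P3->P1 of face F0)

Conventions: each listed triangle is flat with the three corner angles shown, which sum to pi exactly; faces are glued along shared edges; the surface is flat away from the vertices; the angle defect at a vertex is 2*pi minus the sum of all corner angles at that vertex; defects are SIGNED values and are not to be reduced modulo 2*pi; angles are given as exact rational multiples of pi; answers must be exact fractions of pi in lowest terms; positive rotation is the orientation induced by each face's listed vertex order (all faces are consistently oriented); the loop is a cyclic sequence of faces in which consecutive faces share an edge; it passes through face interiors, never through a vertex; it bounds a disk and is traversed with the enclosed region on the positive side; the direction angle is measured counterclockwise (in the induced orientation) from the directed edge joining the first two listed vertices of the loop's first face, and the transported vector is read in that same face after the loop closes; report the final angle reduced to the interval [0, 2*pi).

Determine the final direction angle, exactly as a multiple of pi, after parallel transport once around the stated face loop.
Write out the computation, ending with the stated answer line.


enclosed vertex P3: corner angles sum to (7/4)*pi, defect = 2*pi - (7/4)*pi = pi/4
by Gauss-Bonnet the loop rotates the vector by the enclosed defect sum (positive orientation, mod 2*pi)
final angle = pi/12 + pi/4 = pi/3 (mod 2*pi)

Answer: final direction angle = pi/3


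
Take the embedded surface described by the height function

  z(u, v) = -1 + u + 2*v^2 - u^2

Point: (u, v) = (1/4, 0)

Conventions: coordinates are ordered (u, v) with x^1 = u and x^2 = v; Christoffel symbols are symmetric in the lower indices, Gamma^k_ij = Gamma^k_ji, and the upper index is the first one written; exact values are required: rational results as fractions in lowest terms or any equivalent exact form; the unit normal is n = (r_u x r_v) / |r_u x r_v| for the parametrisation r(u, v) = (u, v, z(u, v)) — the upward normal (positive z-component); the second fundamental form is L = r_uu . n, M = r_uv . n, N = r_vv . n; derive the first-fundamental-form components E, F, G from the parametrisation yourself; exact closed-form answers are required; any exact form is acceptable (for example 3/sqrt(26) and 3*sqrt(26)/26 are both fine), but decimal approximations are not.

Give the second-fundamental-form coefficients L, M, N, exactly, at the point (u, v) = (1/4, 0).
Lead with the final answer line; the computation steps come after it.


Answer: L = -4*sqrt(5)/5, M = 0, N = 8*sqrt(5)/5

z_u = 1/2, z_v = 0, z_uu = -2, z_uv = 0, z_vv = 4
E = 5/4, F = 0, G = 1; answer radicand W^2 = 5/4
unnormalised second-form numerators: l = -2, m = 0, n = 4; L = l/sqrt(5/4), and similarly M = m/sqrt(W^2), N = n/sqrt(W^2)


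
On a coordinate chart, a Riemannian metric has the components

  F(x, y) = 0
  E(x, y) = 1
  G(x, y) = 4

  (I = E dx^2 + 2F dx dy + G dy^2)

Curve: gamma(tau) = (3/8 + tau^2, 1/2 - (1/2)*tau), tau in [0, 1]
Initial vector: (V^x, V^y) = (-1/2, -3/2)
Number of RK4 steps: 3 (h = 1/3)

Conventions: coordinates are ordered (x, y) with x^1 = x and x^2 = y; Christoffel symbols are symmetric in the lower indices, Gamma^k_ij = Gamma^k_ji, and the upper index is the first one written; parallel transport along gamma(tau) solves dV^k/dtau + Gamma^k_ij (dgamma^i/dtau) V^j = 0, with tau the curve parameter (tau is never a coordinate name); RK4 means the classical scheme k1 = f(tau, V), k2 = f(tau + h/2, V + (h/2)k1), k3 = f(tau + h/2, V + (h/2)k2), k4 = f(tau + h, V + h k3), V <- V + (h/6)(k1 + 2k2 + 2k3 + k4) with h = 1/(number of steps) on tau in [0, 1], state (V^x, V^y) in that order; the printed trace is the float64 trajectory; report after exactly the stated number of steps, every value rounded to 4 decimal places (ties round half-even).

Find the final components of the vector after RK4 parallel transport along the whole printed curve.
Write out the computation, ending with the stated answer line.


gamma'(tau) = (2*tau, -1/2); f(tau, V)^k = -Gamma^k_ij(gamma(tau)) gamma'^i(tau) V^j; h = 1/3; intermediate values shown to 6 dp
curve data and Christoffel symbols at the stage parameters:
  tau = 0.000000: gamma = (0.375000, 0.500000), gamma' = (0.000000, -0.500000); Gamma_xxx = 0.000000, Gamma_xxy = 0.000000, Gamma_xyy = 0.000000, Gamma_yxx = 0.000000, Gamma_yxy = 0.000000, Gamma_yyy = 0.000000
  tau = 0.166667: gamma = (0.402778, 0.416667), gamma' = (0.333333, -0.500000); Gamma_xxx = 0.000000, Gamma_xxy = 0.000000, Gamma_xyy = 0.000000, Gamma_yxx = 0.000000, Gamma_yxy = 0.000000, Gamma_yyy = 0.000000
  tau = 0.333333: gamma = (0.486111, 0.333333), gamma' = (0.666667, -0.500000); Gamma_xxx = 0.000000, Gamma_xxy = 0.000000, Gamma_xyy = 0.000000, Gamma_yxx = 0.000000, Gamma_yxy = 0.000000, Gamma_yyy = 0.000000
  tau = 0.500000: gamma = (0.625000, 0.250000), gamma' = (1.000000, -0.500000); Gamma_xxx = 0.000000, Gamma_xxy = 0.000000, Gamma_xyy = 0.000000, Gamma_yxx = 0.000000, Gamma_yxy = 0.000000, Gamma_yyy = 0.000000
  tau = 0.666667: gamma = (0.819444, 0.166667), gamma' = (1.333333, -0.500000); Gamma_xxx = 0.000000, Gamma_xxy = 0.000000, Gamma_xyy = 0.000000, Gamma_yxx = 0.000000, Gamma_yxy = 0.000000, Gamma_yyy = 0.000000
  tau = 0.833333: gamma = (1.069444, 0.083333), gamma' = (1.666667, -0.500000); Gamma_xxx = 0.000000, Gamma_xxy = 0.000000, Gamma_xyy = 0.000000, Gamma_yxx = 0.000000, Gamma_yxy = 0.000000, Gamma_yyy = 0.000000
  tau = 1.000000: gamma = (1.375000, 0.000000), gamma' = (2.000000, -0.500000); Gamma_xxx = 0.000000, Gamma_xxy = 0.000000, Gamma_xyy = 0.000000, Gamma_yxx = 0.000000, Gamma_yxy = 0.000000, Gamma_yyy = 0.000000
step 0: V^x = -0.5000, V^y = -1.5000
step 1: k1 = (0.000000, 0.000000), k2 = (0.000000, 0.000000), k3 = (0.000000, 0.000000), k4 = (0.000000, 0.000000); V <- V + (h/6)(k1 + 2k2 + 2k3 + k4): V^x = -0.5000, V^y = -1.5000
step 2: k1 = (0.000000, 0.000000), k2 = (0.000000, 0.000000), k3 = (0.000000, 0.000000), k4 = (0.000000, 0.000000); V <- V + (h/6)(k1 + 2k2 + 2k3 + k4): V^x = -0.5000, V^y = -1.5000
step 3: k1 = (0.000000, 0.000000), k2 = (0.000000, 0.000000), k3 = (0.000000, 0.000000), k4 = (0.000000, 0.000000); V <- V + (h/6)(k1 + 2k2 + 2k3 + k4): V^x = -0.5000, V^y = -1.5000

Answer: V^x = -0.5000, V^y = -1.5000


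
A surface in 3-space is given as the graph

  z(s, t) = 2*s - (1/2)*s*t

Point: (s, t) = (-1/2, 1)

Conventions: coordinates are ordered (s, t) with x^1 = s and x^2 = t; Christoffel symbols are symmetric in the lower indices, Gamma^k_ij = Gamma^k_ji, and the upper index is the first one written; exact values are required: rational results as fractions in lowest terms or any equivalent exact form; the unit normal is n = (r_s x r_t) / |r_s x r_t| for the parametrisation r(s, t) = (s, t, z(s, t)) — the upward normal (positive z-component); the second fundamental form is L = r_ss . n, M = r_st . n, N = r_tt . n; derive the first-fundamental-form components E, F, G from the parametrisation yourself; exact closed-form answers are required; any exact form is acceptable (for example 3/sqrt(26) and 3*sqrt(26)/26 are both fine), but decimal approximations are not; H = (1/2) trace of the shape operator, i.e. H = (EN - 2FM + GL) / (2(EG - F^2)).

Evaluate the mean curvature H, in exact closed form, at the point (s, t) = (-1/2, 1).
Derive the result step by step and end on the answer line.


z_s = 3/2, z_t = 1/4, z_ss = 0, z_st = -1/2, z_tt = 0
E = 13/4, F = 3/8, G = 17/16; answer radicand W^2 = 53/16
unnormalised second-form numerators: l = 0, m = -1/2, n = 0; L = l/sqrt(53/16), and similarly M = m/sqrt(W^2), N = n/sqrt(W^2)
H = (E*n - 2*F*m + G*l) / (2*(EG - F^2)*sqrt(W^2)); E*n - 2*F*m + G*l = 3/8, EG - F^2 = 53/16, so H = (3/53)/sqrt(53/16)

Answer: H = 12*sqrt(53)/2809


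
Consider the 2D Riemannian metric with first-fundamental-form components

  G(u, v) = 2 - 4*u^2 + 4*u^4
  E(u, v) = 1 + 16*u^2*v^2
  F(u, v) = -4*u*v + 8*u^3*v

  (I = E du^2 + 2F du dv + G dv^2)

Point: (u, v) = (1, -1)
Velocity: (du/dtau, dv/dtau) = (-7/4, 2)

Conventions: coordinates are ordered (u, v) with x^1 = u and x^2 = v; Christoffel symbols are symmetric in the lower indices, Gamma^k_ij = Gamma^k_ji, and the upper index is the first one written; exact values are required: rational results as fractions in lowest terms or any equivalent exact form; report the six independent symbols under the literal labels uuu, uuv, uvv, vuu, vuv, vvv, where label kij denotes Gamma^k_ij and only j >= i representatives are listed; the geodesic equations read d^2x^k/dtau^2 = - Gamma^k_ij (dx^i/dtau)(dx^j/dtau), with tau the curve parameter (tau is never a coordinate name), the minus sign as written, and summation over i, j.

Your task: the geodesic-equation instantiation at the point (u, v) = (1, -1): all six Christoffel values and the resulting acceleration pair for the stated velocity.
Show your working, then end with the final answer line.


E = 17, F = -4, G = 2 at the point
E_u = 32, E_v = -32, F_u = -20, F_v = 4, G_u = 8, G_v = 0
EG - F^2 = 18;  g^inv = (1/18) * [[2, 4], [4, 17]]
first-kind symbols [ij,l] = (1/2)(d_i g_jl + d_j g_il - d_l g_ij): [uu,u] = E_u/2 = 16, [uu,v] = F_u - E_v/2 = -4, [uv,u] = E_v/2 = -16, [uv,v] = G_u/2 = 4, [vv,u] = F_v - G_u/2 = 0, [vv,v] = G_v/2 = 0
Gamma^u_ij = (G*[ij,u] - F*[ij,v])/(EG - F^2), Gamma^v_ij = (E*[ij,v] - F*[ij,u])/(EG - F^2)
Gamma_uuu = 8/9, Gamma_uuv = -8/9, Gamma_uvv = 0, Gamma_vuu = -2/9, Gamma_vuv = 2/9, Gamma_vvv = 0
d^2u/dtau^2 = -(Gamma_uuu*(-7/4)^2 + 2*Gamma_uuv*(-7/4)*(2) + Gamma_uvv*(2)^2) = -161/18
d^2v/dtau^2 = -(Gamma_vuu*(-7/4)^2 + 2*Gamma_vuv*(-7/4)*(2) + Gamma_vvv*(2)^2) = 161/72

Answer: Gamma_uuu = 8/9, Gamma_uuv = -8/9, Gamma_uvv = 0, Gamma_vuu = -2/9, Gamma_vuv = 2/9, Gamma_vvv = 0; accelerations (d^2u/dtau^2, d^2v/dtau^2) = (-161/18, 161/72)


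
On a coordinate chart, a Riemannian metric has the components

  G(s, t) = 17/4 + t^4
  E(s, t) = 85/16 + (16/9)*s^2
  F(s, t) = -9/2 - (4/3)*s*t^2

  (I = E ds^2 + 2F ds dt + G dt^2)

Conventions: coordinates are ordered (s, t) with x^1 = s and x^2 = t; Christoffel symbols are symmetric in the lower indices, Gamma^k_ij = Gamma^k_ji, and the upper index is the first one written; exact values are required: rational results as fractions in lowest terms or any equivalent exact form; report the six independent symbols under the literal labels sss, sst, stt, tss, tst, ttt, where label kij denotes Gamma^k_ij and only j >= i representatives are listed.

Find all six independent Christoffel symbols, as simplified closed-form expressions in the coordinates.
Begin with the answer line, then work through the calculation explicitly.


Answer: Gamma_sss = (4352*s - 3456*t^2)/(4352*s^2 - 6912*s*t^2 + 3060*t^4 + 1341), Gamma_sst = 0, Gamma_stt = (-6528*s*t + 5184*t^3)/(4352*s^2 - 6912*s*t^2 + 3060*t^4 + 1341), Gamma_tss = (4608*s - 4080*t^2)/(4352*s^2 - 6912*s*t^2 + 3060*t^4 + 1341), Gamma_tst = 0, Gamma_ttt = (-6912*s*t + 6120*t^3)/(4352*s^2 - 6912*s*t^2 + 3060*t^4 + 1341)

E = 85/16 + (16/9)*s^2; F = -9/2 - (4/3)*s*t^2; G = 17/4 + t^4
Gamma^k_ij = (1/2) g^{kl} (d_i g_jl + d_j g_il - d_l g_ij), with g^inv = (1/(EG-F^2)) [[G, -F], [-F, E]]
first partials: E_s = (32/9)*s, E_t = 0, F_s = -(4/3)*t^2, F_t = -(8/3)*s*t, G_s = 0, G_t = 4*t^3
D = EG - F^2 = 149/64 + (68/9)*s^2 - 12*s*t^2 + (85/16)*t^4
expanded: Gamma^s_ss = (G E_s - 2F F_s + F E_t)/(2D), Gamma^s_st = (G E_t - F G_s)/(2D), Gamma^s_tt = (2G F_t - G G_s - F G_t)/(2D), Gamma^t_ss = (2E F_s - E E_t - F E_s)/(2D), Gamma^t_st = (E G_s - F E_t)/(2D), Gamma^t_tt = (E G_t - 2F F_t + F G_s)/(2D); substitute and cancel common factors
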